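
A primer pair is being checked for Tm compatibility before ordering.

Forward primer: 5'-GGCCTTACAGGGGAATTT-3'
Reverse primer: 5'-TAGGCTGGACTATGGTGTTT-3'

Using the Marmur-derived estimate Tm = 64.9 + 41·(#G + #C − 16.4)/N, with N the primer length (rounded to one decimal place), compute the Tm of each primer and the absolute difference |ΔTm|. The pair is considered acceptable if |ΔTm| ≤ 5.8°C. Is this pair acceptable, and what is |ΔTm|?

|ΔTm| = 1.7°C; the pair is acceptable.

Forward: G+C = 9, N = 18 → Tm = 64.9 + 41·(9 − 16.4)/18 = 48.0°C.
Reverse: G+C = 9, N = 20 → Tm = 64.9 + 41·(9 − 16.4)/20 = 49.7°C.
|ΔTm| = |48.0 − 49.7| = 1.7°C, ≤ 5.8°C.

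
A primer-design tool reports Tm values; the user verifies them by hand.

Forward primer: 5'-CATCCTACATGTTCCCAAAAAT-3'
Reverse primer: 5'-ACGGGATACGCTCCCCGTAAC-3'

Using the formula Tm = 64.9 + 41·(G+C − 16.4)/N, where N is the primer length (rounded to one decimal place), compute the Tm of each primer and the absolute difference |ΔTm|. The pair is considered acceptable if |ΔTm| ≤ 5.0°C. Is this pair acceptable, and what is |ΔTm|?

|ΔTm| = 9.1°C; the pair is not acceptable.

Forward: G+C = 8, N = 22 → Tm = 64.9 + 41·(8 − 16.4)/22 = 49.2°C.
Reverse: G+C = 13, N = 21 → Tm = 64.9 + 41·(13 − 16.4)/21 = 58.3°C.
|ΔTm| = |49.2 − 58.3| = 9.1°C, > 5.0°C.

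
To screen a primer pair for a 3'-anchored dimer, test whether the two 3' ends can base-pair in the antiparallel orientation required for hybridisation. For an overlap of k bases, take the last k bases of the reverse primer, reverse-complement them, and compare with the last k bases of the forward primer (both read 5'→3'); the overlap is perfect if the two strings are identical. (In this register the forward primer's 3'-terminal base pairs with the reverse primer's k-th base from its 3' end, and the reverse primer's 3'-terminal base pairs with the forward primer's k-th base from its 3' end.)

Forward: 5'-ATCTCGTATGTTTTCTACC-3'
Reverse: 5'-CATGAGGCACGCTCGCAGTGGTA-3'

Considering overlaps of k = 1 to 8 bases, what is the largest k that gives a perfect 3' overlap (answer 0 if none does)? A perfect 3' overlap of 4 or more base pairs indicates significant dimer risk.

Last 8 bases (5'→3') — forward …TTTCTACC, reverse …CAGTGGTA.
Reverse complement of the reverse primer's last 8 bases: TACCACTG; its first k bases are the reverse complement of the reverse primer's last k bases, so a perfect k-base overlap needs the forward primer's last k bases to equal them.
Comparing (forward last k vs required): k=1: C vs T ✗; k=2: CC vs TA ✗; k=3: ACC vs TAC ✗; k=4: TACC vs TACC ✓; k=5: CTACC vs TACCA ✗; k=6: TCTACC vs TACCAC ✗; k=7: TTCTACC vs TACCACT ✗; k=8: TTTCTACC vs TACCACTG ✗.
Only k = 4 is perfect, so the longest perfect 3' overlap is 4.

Longest perfect overlap: 4 complementary base pairs; significant dimer risk (threshold 4).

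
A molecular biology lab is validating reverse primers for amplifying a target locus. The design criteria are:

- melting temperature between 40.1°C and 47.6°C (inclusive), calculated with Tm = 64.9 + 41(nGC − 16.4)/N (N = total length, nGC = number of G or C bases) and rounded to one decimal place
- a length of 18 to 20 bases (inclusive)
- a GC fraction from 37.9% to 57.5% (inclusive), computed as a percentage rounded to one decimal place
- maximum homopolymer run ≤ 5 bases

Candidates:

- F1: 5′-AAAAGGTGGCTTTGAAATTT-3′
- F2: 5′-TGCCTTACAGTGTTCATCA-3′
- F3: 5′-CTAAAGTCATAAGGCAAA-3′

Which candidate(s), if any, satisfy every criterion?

F1 (20 nt, A=7 T=7 G=5 C=1): Tm = 64.9 + 41·(6 − 16.4)/20 = 43.6°C ✓; length 20 ✓; GC 6/20 = 30.0%, outside 37.9–57.5% ✗; longest run = 4 ✓ — fails.
F2 (19 nt, A=4 T=7 G=3 C=5): Tm = 64.9 + 41·(8 − 16.4)/19 = 46.8°C ✓; length 19 ✓; GC 8/19 = 42.1% ✓; longest run = 2 ✓ — passes.
F3 (18 nt, A=9 T=3 G=3 C=3): Tm = 64.9 + 41·(6 − 16.4)/18 = 41.2°C ✓; length 18 ✓; GC 6/18 = 33.3%, outside 37.9–57.5% ✗; longest run = 3 ✓ — fails.

F2 only.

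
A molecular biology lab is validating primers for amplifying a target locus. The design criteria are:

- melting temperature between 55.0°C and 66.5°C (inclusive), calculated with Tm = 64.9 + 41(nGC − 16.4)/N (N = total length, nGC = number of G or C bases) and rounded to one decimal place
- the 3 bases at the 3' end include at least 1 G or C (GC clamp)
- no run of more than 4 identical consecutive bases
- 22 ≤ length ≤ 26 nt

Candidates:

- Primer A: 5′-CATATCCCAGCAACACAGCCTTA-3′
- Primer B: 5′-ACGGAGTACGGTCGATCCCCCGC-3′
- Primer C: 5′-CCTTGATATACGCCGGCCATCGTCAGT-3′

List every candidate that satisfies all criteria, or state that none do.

None of the candidates satisfy all criteria.

Primer A (23 nt, A=8 T=4 G=2 C=9): Tm = 64.9 + 41·(11 − 16.4)/23 = 55.3°C ✓; 3' end TTA has 0 G/C, need ≥1 ✗; longest run = 3 ✓; length 23 ✓ — fails.
Primer B (23 nt, A=4 T=3 G=7 C=9): Tm = 64.9 + 41·(16 − 16.4)/23 = 64.2°C ✓; 3' end CGC has 3 G/C ✓; longest run = 5, exceeds 4 ✗; length 23 ✓ — fails.
Primer C (27 nt, A=5 T=7 G=6 C=9): Tm = 64.9 + 41·(15 − 16.4)/27 = 62.8°C ✓; 3' end AGT has 1 G/C ✓; longest run = 2 ✓; length 27, outside 22–26 ✗ — fails.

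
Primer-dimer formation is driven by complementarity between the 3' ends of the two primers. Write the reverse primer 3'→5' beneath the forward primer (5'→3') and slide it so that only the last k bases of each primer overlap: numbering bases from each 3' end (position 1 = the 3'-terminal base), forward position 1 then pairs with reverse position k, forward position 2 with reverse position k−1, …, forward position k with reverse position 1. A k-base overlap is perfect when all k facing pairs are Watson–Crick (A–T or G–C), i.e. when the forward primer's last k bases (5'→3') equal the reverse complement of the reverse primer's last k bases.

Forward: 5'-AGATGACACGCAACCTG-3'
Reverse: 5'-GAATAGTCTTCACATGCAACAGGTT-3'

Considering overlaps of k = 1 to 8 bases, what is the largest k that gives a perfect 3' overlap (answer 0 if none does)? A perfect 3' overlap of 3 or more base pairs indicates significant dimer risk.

Longest perfect overlap: 6 complementary base pairs; significant dimer risk (threshold 3).

Last 8 bases (5'→3') — forward …GCAACCTG, reverse …AACAGGTT.
Reverse complement of the reverse primer's last 8 bases: AACCTGTT; its first k bases are the reverse complement of the reverse primer's last k bases, so a perfect k-base overlap needs the forward primer's last k bases to equal them.
Comparing (forward last k vs required): k=1: G vs A ✗; k=2: TG vs AA ✗; k=3: CTG vs AAC ✗; k=4: CCTG vs AACC ✗; k=5: ACCTG vs AACCT ✗; k=6: AACCTG vs AACCTG ✓; k=7: CAACCTG vs AACCTGT ✗; k=8: GCAACCTG vs AACCTGTT ✗.
Only k = 6 is perfect, so the longest perfect 3' overlap is 6.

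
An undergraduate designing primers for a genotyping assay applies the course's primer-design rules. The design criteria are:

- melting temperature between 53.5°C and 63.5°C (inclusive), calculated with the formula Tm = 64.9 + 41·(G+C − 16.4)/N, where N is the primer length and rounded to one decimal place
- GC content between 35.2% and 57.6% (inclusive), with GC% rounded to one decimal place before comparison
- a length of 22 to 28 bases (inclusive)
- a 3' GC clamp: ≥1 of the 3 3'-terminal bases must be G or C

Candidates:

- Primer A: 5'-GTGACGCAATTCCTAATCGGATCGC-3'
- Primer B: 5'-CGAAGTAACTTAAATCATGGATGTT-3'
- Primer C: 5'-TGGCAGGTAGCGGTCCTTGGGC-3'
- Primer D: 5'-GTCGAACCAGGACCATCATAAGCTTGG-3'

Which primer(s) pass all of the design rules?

Primer A (25 nt, A=6 T=6 G=6 C=7): Tm = 64.9 + 41·(13 − 16.4)/25 = 59.3°C ✓; GC 13/25 = 52.0% ✓; length 25 ✓; 3' end CGC has 3 G/C ✓ — passes.
Primer B (25 nt, A=9 T=8 G=5 C=3): Tm = 64.9 + 41·(8 − 16.4)/25 = 51.1°C, outside 53.5–63.5°C ✗; GC 8/25 = 32.0%, outside 35.2–57.6% ✗; length 25 ✓; 3' end GTT has 1 G/C ✓ — fails.
Primer C (22 nt, A=2 T=5 G=10 C=5): Tm = 64.9 + 41·(15 − 16.4)/22 = 62.3°C ✓; GC 15/22 = 68.2%, outside 35.2–57.6% ✗; length 22 ✓; 3' end GGC has 3 G/C ✓ — fails.
Primer D (27 nt, A=8 T=5 G=7 C=7): Tm = 64.9 + 41·(14 − 16.4)/27 = 61.3°C ✓; GC 14/27 = 51.9% ✓; length 27 ✓; 3' end TGG has 2 G/C ✓ — passes.

Primer A and Primer D.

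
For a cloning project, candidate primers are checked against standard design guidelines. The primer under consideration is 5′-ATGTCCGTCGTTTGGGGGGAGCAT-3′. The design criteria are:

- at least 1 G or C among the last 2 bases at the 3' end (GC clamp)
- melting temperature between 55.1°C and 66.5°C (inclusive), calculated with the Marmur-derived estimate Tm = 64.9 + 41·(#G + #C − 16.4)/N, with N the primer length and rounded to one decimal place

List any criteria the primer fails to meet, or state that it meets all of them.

Base counts: A=3, T=7, G=10, C=4 (length 24).
GC clamp: 3' end AT has 0 G/C, need ≥1 ✗
Tm: Tm = 64.9 + 41·(14 − 16.4)/24 = 60.8°C ✓

Fails: GC clamp.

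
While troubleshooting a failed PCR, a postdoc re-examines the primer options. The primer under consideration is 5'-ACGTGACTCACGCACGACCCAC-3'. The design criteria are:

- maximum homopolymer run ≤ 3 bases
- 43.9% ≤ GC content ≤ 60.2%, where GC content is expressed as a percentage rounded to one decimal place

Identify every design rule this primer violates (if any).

Fails: GC content.

Base counts: A=6, T=2, G=4, C=10 (length 22).
homopolymer run: longest run = 3 ✓
GC content: GC 14/22 = 63.6%, outside 43.9–60.2% ✗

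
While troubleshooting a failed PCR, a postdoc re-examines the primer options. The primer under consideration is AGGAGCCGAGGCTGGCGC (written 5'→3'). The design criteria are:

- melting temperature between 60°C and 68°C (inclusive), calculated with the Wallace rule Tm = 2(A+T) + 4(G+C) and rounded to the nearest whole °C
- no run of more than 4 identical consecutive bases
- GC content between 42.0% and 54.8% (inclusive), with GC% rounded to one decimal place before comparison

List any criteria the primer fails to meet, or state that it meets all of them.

Fails: GC content.

Base counts: A=3, T=1, G=9, C=5 (length 18).
Tm: Tm = 2·4 + 4·14 = 64°C ✓
homopolymer run: longest run = 2 ✓
GC content: GC 14/18 = 77.8%, outside 42.0–54.8% ✗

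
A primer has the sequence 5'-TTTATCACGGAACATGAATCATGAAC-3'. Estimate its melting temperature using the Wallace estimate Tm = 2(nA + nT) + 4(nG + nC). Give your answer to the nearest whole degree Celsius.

70°C

Base counts: A=10, T=7, G=4, C=5 (length 26).
Tm = 2·(10+7) + 4·(4+5) = 2·17 + 4·9 = 34 + 36 = 70°C.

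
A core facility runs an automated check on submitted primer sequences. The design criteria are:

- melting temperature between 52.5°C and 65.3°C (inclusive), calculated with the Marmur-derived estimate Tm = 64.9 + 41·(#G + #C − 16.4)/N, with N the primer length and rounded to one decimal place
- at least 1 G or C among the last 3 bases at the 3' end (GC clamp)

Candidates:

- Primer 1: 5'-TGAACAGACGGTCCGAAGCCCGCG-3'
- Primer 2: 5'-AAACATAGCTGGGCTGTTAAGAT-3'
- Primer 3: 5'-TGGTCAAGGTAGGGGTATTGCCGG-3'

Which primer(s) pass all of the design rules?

Primer 1 (24 nt, A=6 T=2 G=8 C=8): Tm = 64.9 + 41·(16 − 16.4)/24 = 64.2°C ✓; 3' end GCG has 3 G/C ✓ — passes.
Primer 2 (23 nt, A=8 T=6 G=6 C=3): Tm = 64.9 + 41·(9 − 16.4)/23 = 51.7°C, outside 52.5–65.3°C ✗; 3' end GAT has 1 G/C ✓ — fails.
Primer 3 (24 nt, A=4 T=6 G=11 C=3): Tm = 64.9 + 41·(14 − 16.4)/24 = 60.8°C ✓; 3' end CGG has 3 G/C ✓ — passes.

Primer 1 and Primer 3.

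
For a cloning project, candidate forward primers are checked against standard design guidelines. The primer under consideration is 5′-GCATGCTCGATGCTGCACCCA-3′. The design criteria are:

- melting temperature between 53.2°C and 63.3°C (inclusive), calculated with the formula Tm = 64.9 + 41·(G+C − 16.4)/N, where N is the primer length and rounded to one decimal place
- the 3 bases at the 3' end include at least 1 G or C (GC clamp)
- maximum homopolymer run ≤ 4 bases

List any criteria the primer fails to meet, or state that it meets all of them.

Base counts: A=4, T=4, G=5, C=8 (length 21).
Tm: Tm = 64.9 + 41·(13 − 16.4)/21 = 58.3°C ✓
GC clamp: 3' end CCA has 2 G/C ✓
homopolymer run: longest run = 3 ✓

Meets all criteria.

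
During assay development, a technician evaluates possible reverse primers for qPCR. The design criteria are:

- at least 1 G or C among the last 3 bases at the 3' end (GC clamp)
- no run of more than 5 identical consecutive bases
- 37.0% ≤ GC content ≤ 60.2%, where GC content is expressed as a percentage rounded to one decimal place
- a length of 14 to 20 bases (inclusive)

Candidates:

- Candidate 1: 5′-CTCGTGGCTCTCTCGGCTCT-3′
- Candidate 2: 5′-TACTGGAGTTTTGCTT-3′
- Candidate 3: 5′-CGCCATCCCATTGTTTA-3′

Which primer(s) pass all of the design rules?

Candidate 1 (20 nt, A=0 T=7 G=5 C=8): 3' end TCT has 1 G/C ✓; longest run = 2 ✓; GC 13/20 = 65.0%, outside 37.0–60.2% ✗; length 20 ✓ — fails.
Candidate 2 (16 nt, A=2 T=8 G=4 C=2): 3' end CTT has 1 G/C ✓; longest run = 4 ✓; GC 6/16 = 37.5% ✓; length 16 ✓ — passes.
Candidate 3 (17 nt, A=3 T=6 G=2 C=6): 3' end TTA has 0 G/C, need ≥1 ✗; longest run = 3 ✓; GC 8/17 = 47.1% ✓; length 17 ✓ — fails.

Candidate 2 only.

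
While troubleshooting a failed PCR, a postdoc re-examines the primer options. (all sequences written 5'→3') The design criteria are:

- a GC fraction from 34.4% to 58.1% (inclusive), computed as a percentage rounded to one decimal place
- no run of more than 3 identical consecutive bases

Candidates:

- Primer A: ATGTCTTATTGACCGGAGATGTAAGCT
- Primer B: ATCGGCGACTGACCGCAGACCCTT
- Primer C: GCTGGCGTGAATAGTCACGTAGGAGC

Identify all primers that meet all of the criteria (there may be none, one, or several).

Primer A and Primer C.

Primer A (27 nt, A=7 T=9 G=7 C=4): GC 11/27 = 40.7% ✓; longest run = 2 ✓ — passes.
Primer B (24 nt, A=5 T=4 G=6 C=9): GC 15/24 = 62.5%, outside 34.4–58.1% ✗; longest run = 3 ✓ — fails.
Primer C (26 nt, A=6 T=5 G=10 C=5): GC 15/26 = 57.7% ✓; longest run = 2 ✓ — passes.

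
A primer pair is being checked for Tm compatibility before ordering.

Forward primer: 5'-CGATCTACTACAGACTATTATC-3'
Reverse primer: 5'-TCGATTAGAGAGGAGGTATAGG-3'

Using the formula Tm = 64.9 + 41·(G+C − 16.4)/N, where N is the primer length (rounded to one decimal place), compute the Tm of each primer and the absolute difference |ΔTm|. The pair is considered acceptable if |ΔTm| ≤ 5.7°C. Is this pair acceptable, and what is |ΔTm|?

Forward: G+C = 8, N = 22 → Tm = 64.9 + 41·(8 − 16.4)/22 = 49.2°C.
Reverse: G+C = 10, N = 22 → Tm = 64.9 + 41·(10 − 16.4)/22 = 53.0°C.
|ΔTm| = |49.2 − 53.0| = 3.8°C, ≤ 5.7°C.

|ΔTm| = 3.8°C; the pair is acceptable.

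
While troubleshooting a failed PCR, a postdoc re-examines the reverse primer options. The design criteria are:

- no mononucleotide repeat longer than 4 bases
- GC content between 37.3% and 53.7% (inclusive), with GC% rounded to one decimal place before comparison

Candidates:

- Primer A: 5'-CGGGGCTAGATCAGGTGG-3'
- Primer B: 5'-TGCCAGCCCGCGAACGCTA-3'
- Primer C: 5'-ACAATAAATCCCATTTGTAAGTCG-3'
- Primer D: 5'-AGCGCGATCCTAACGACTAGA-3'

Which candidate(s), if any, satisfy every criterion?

Primer D only.

Primer A (18 nt, A=3 T=3 G=9 C=3): longest run = 4 ✓; GC 12/18 = 66.7%, outside 37.3–53.7% ✗ — fails.
Primer B (19 nt, A=4 T=2 G=5 C=8): longest run = 3 ✓; GC 13/19 = 68.4%, outside 37.3–53.7% ✗ — fails.
Primer C (24 nt, A=9 T=7 G=3 C=5): longest run = 3 ✓; GC 8/24 = 33.3%, outside 37.3–53.7% ✗ — fails.
Primer D (21 nt, A=7 T=3 G=5 C=6): longest run = 2 ✓; GC 11/21 = 52.4% ✓ — passes.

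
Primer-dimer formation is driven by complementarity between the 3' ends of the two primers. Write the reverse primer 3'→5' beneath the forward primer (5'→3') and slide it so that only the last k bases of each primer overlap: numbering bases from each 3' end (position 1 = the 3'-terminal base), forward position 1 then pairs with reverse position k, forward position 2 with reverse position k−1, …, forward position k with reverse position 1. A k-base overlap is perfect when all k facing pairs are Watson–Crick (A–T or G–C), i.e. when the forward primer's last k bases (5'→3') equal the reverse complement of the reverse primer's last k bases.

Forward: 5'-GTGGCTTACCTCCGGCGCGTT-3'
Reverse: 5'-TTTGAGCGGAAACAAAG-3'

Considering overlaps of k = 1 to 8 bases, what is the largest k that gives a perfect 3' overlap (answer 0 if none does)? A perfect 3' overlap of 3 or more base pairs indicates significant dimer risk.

Longest perfect overlap: 0 complementary base pairs; below the dimer-risk threshold (threshold 3).

Last 8 bases (5'→3') — forward …GGCGCGTT, reverse …AAACAAAG.
Reverse complement of the reverse primer's last 8 bases: CTTTGTTT; its first k bases are the reverse complement of the reverse primer's last k bases, so a perfect k-base overlap needs the forward primer's last k bases to equal them.
Comparing (forward last k vs required): k=1: T vs C ✗; k=2: TT vs CT ✗; k=3: GTT vs CTT ✗; k=4: CGTT vs CTTT ✗; k=5: GCGTT vs CTTTG ✗; k=6: CGCGTT vs CTTTGT ✗; k=7: GCGCGTT vs CTTTGTT ✗; k=8: GGCGCGTT vs CTTTGTTT ✗.
No overlap length from 1 to 8 is perfect, so the longest perfect 3' overlap is 0.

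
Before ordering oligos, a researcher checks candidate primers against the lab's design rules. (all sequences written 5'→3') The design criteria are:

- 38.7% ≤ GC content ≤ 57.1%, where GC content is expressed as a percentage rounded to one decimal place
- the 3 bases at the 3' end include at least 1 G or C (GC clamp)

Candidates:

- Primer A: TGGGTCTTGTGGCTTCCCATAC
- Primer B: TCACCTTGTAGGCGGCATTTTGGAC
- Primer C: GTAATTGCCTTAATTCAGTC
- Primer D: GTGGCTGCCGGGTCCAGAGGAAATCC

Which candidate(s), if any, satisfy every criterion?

Primer A (22 nt, A=2 T=8 G=6 C=6): GC 12/22 = 54.5% ✓; 3' end TAC has 1 G/C ✓ — passes.
Primer B (25 nt, A=4 T=8 G=7 C=6): GC 13/25 = 52.0% ✓; 3' end GAC has 2 G/C ✓ — passes.
Primer C (20 nt, A=5 T=8 G=3 C=4): GC 7/20 = 35.0%, outside 38.7–57.1% ✗; 3' end GTC has 2 G/C ✓ — fails.
Primer D (26 nt, A=5 T=4 G=10 C=7): GC 17/26 = 65.4%, outside 38.7–57.1% ✗; 3' end TCC has 2 G/C ✓ — fails.

Primer A and Primer B.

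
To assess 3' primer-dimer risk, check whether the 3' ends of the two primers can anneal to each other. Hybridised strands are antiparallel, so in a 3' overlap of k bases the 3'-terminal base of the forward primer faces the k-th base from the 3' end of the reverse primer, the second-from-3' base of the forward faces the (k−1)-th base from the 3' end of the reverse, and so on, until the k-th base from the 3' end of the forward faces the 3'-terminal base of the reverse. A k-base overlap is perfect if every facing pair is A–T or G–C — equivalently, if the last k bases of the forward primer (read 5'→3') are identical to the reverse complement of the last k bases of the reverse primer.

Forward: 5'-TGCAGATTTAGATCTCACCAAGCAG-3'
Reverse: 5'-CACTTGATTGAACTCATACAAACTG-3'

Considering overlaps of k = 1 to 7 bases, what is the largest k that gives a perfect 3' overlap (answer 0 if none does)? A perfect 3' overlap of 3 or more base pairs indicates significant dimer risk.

Last 7 bases (5'→3') — forward …CAAGCAG, reverse …CAAACTG.
Reverse complement of the reverse primer's last 7 bases: CAGTTTG; its first k bases are the reverse complement of the reverse primer's last k bases, so a perfect k-base overlap needs the forward primer's last k bases to equal them.
Comparing (forward last k vs required): k=1: G vs C ✗; k=2: AG vs CA ✗; k=3: CAG vs CAG ✓; k=4: GCAG vs CAGT ✗; k=5: AGCAG vs CAGTT ✗; k=6: AAGCAG vs CAGTTT ✗; k=7: CAAGCAG vs CAGTTTG ✗.
Only k = 3 is perfect, so the longest perfect 3' overlap is 3.

Longest perfect overlap: 3 complementary base pairs; significant dimer risk (threshold 3).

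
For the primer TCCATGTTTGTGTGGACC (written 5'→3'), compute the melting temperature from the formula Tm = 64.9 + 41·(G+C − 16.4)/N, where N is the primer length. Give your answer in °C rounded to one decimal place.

Base counts: A=2, T=7, G=5, C=4; G+C = 9, N = 18.
Tm = 64.9 + 41·(9 − 16.4)/18 = 64.9 + -303.40/18 = 48.0°C.

48.0°C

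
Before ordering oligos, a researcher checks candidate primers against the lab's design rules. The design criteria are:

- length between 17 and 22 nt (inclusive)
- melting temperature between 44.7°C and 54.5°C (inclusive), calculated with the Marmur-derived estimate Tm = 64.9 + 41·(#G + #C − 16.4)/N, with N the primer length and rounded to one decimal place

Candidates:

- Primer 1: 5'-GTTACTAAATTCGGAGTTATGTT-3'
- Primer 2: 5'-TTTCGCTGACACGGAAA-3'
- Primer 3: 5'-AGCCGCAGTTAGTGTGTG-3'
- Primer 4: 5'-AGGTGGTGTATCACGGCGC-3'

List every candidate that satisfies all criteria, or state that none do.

Primer 3 only.

Primer 1 (23 nt, A=6 T=10 G=5 C=2): length 23, outside 17–22 ✗; Tm = 64.9 + 41·(7 − 16.4)/23 = 48.1°C ✓ — fails.
Primer 2 (17 nt, A=5 T=4 G=4 C=4): length 17 ✓; Tm = 64.9 + 41·(8 − 16.4)/17 = 44.6°C, outside 44.7–54.5°C ✗ — fails.
Primer 3 (18 nt, A=3 T=5 G=7 C=3): length 18 ✓; Tm = 64.9 + 41·(10 − 16.4)/18 = 50.3°C ✓ — passes.
Primer 4 (19 nt, A=3 T=4 G=8 C=4): length 19 ✓; Tm = 64.9 + 41·(12 − 16.4)/19 = 55.4°C, outside 44.7–54.5°C ✗ — fails.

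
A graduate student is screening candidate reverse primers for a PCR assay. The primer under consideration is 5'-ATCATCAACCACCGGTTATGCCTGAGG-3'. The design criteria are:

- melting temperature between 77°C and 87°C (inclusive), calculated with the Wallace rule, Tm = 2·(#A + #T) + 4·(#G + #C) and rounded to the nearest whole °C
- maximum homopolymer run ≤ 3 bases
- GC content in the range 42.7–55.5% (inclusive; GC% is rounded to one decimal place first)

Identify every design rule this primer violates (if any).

Meets all criteria.

Base counts: A=7, T=6, G=6, C=8 (length 27).
Tm: Tm = 2·13 + 4·14 = 82°C ✓
homopolymer run: longest run = 2 ✓
GC content: GC 14/27 = 51.9% ✓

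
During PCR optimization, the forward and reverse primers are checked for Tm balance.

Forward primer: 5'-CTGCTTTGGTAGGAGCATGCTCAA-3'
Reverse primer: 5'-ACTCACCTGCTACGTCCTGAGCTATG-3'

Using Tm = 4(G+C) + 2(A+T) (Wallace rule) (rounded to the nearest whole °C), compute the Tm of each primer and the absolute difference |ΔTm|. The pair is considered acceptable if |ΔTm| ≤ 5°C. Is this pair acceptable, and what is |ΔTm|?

Forward: A=5 T=7 G=7 C=5 → Tm = 2·12 + 4·12 = 72°C.
Reverse: A=5 T=7 G=5 C=9 → Tm = 2·12 + 4·14 = 80°C.
|ΔTm| = |72 − 80| = 8°C, > 5°C.

|ΔTm| = 8°C; the pair is not acceptable.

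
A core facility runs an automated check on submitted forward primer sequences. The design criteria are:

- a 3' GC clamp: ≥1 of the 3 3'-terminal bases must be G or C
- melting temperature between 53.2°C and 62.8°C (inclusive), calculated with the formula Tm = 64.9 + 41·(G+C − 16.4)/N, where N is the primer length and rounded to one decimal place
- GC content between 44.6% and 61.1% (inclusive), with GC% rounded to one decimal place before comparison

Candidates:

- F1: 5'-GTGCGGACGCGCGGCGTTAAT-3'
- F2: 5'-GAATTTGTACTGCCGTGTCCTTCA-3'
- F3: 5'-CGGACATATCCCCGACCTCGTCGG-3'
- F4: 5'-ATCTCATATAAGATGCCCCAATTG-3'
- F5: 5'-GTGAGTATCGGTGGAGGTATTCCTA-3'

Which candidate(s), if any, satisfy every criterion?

F2 and F5.

F1 (21 nt, A=3 T=4 G=9 C=5): 3' end AAT has 0 G/C, need ≥1 ✗; Tm = 64.9 + 41·(14 − 16.4)/21 = 60.2°C ✓; GC 14/21 = 66.7%, outside 44.6–61.1% ✗ — fails.
F2 (24 nt, A=4 T=9 G=5 C=6): 3' end TCA has 1 G/C ✓; Tm = 64.9 + 41·(11 − 16.4)/24 = 55.7°C ✓; GC 11/24 = 45.8% ✓ — passes.
F3 (24 nt, A=4 T=4 G=6 C=10): 3' end CGG has 3 G/C ✓; Tm = 64.9 + 41·(16 − 16.4)/24 = 64.2°C, outside 53.2–62.8°C ✗; GC 16/24 = 66.7%, outside 44.6–61.1% ✗ — fails.
F4 (24 nt, A=8 T=7 G=3 C=6): 3' end TTG has 1 G/C ✓; Tm = 64.9 + 41·(9 − 16.4)/24 = 52.3°C, outside 53.2–62.8°C ✗; GC 9/24 = 37.5%, outside 44.6–61.1% ✗ — fails.
F5 (25 nt, A=5 T=8 G=9 C=3): 3' end CTA has 1 G/C ✓; Tm = 64.9 + 41·(12 − 16.4)/25 = 57.7°C ✓; GC 12/25 = 48.0% ✓ — passes.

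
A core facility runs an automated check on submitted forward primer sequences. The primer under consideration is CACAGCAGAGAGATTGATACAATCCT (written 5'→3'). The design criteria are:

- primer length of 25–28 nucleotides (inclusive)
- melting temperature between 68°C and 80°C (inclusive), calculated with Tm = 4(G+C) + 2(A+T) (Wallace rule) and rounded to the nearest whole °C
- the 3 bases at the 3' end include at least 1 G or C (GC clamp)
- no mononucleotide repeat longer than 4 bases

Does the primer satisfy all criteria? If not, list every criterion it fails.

Meets all criteria.

Base counts: A=10, T=5, G=5, C=6 (length 26).
length: length 26 ✓
Tm: Tm = 2·15 + 4·11 = 74°C ✓
GC clamp: 3' end CCT has 2 G/C ✓
homopolymer run: longest run = 2 ✓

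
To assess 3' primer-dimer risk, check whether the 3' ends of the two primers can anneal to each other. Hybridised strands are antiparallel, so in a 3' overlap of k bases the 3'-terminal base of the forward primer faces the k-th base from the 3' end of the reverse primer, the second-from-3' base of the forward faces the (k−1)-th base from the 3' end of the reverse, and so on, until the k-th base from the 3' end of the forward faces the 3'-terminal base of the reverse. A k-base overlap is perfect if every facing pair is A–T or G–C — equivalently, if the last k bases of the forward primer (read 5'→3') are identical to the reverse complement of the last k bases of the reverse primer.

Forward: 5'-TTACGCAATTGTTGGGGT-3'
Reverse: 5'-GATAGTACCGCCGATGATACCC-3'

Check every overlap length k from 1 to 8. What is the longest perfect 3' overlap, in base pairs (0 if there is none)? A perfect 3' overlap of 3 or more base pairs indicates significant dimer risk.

Longest perfect overlap: 4 complementary base pairs; significant dimer risk (threshold 3).

Last 8 bases (5'→3') — forward …GTTGGGGT, reverse …TGATACCC.
Reverse complement of the reverse primer's last 8 bases: GGGTATCA; its first k bases are the reverse complement of the reverse primer's last k bases, so a perfect k-base overlap needs the forward primer's last k bases to equal them.
Comparing (forward last k vs required): k=1: T vs G ✗; k=2: GT vs GG ✗; k=3: GGT vs GGG ✗; k=4: GGGT vs GGGT ✓; k=5: GGGGT vs GGGTA ✗; k=6: TGGGGT vs GGGTAT ✗; k=7: TTGGGGT vs GGGTATC ✗; k=8: GTTGGGGT vs GGGTATCA ✗.
Only k = 4 is perfect, so the longest perfect 3' overlap is 4.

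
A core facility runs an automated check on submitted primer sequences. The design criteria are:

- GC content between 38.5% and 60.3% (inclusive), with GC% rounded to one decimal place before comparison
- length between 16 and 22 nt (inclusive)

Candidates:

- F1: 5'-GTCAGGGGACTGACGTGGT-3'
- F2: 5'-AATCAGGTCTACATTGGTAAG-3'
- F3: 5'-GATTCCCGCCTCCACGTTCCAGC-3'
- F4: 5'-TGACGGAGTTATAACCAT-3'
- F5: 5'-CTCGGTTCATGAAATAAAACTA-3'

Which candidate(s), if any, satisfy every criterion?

F1 (19 nt, A=3 T=4 G=9 C=3): GC 12/19 = 63.2%, outside 38.5–60.3% ✗; length 19 ✓ — fails.
F2 (21 nt, A=7 T=6 G=5 C=3): GC 8/21 = 38.1%, outside 38.5–60.3% ✗; length 21 ✓ — fails.
F3 (23 nt, A=3 T=5 G=4 C=11): GC 15/23 = 65.2%, outside 38.5–60.3% ✗; length 23, outside 16–22 ✗ — fails.
F4 (18 nt, A=6 T=5 G=4 C=3): GC 7/18 = 38.9% ✓; length 18 ✓ — passes.
F5 (22 nt, A=9 T=6 G=3 C=4): GC 7/22 = 31.8%, outside 38.5–60.3% ✗; length 22 ✓ — fails.

F4 only.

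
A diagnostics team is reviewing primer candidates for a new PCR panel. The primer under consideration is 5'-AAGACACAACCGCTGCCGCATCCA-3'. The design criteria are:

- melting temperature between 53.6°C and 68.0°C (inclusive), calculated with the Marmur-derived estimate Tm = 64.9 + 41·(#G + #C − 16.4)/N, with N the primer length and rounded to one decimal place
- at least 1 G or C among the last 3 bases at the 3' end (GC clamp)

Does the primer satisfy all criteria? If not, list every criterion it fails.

Meets all criteria.

Base counts: A=8, T=2, G=4, C=10 (length 24).
Tm: Tm = 64.9 + 41·(14 − 16.4)/24 = 60.8°C ✓
GC clamp: 3' end CCA has 2 G/C ✓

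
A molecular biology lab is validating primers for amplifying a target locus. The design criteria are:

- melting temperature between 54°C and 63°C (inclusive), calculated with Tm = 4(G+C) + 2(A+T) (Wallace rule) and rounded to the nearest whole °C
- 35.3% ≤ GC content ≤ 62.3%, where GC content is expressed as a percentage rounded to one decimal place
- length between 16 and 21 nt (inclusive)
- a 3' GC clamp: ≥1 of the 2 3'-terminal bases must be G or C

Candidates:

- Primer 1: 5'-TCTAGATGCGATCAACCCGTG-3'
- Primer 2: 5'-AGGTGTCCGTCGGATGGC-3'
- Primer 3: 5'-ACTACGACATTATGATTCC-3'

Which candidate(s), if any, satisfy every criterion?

Primer 1 (21 nt, A=5 T=5 G=5 C=6): Tm = 2·10 + 4·11 = 64°C, outside 54–63°C ✗; GC 11/21 = 52.4% ✓; length 21 ✓; 3' end TG has 1 G/C ✓ — fails.
Primer 2 (18 nt, A=2 T=4 G=8 C=4): Tm = 2·6 + 4·12 = 60°C ✓; GC 12/18 = 66.7%, outside 35.3–62.3% ✗; length 18 ✓; 3' end GC has 2 G/C ✓ — fails.
Primer 3 (19 nt, A=6 T=6 G=2 C=5): Tm = 2·12 + 4·7 = 52°C, outside 54–63°C ✗; GC 7/19 = 36.8% ✓; length 19 ✓; 3' end CC has 2 G/C ✓ — fails.

None of the candidates satisfy all criteria.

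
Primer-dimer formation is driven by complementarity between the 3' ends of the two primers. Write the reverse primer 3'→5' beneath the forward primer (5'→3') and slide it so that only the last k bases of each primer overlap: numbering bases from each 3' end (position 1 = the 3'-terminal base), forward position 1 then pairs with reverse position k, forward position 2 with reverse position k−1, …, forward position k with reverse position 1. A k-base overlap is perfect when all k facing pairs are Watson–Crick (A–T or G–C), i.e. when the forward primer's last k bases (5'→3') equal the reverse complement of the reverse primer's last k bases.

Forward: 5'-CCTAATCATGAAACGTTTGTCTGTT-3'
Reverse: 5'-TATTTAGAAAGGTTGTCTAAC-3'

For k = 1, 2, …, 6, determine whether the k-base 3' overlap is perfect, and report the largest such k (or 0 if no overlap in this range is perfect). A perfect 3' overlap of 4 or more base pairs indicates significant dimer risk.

Last 6 bases (5'→3') — forward …TCTGTT, reverse …TCTAAC.
Reverse complement of the reverse primer's last 6 bases: GTTAGA; its first k bases are the reverse complement of the reverse primer's last k bases, so a perfect k-base overlap needs the forward primer's last k bases to equal them.
Comparing (forward last k vs required): k=1: T vs G ✗; k=2: TT vs GT ✗; k=3: GTT vs GTT ✓; k=4: TGTT vs GTTA ✗; k=5: CTGTT vs GTTAG ✗; k=6: TCTGTT vs GTTAGA ✗.
Only k = 3 is perfect, so the longest perfect 3' overlap is 3.

Longest perfect overlap: 3 complementary base pairs; below the dimer-risk threshold (threshold 4).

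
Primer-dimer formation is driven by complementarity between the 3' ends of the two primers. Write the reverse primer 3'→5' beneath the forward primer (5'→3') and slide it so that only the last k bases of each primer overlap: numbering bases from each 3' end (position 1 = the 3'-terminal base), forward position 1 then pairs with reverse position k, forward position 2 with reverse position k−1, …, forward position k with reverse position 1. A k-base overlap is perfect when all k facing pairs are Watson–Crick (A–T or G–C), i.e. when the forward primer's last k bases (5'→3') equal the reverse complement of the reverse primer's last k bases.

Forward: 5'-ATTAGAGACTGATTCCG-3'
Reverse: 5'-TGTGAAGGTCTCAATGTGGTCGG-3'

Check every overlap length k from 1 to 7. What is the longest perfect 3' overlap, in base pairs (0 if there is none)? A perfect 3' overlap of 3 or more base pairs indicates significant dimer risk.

Last 7 bases (5'→3') — forward …GATTCCG, reverse …TGGTCGG.
Reverse complement of the reverse primer's last 7 bases: CCGACCA; its first k bases are the reverse complement of the reverse primer's last k bases, so a perfect k-base overlap needs the forward primer's last k bases to equal them.
Comparing (forward last k vs required): k=1: G vs C ✗; k=2: CG vs CC ✗; k=3: CCG vs CCG ✓; k=4: TCCG vs CCGA ✗; k=5: TTCCG vs CCGAC ✗; k=6: ATTCCG vs CCGACC ✗; k=7: GATTCCG vs CCGACCA ✗.
Only k = 3 is perfect, so the longest perfect 3' overlap is 3.

Longest perfect overlap: 3 complementary base pairs; significant dimer risk (threshold 3).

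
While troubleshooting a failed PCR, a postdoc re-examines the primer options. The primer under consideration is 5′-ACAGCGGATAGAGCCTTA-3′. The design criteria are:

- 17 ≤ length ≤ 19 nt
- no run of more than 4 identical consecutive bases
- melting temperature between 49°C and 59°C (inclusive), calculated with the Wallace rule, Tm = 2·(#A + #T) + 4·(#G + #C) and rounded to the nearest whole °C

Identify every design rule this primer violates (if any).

Base counts: A=6, T=3, G=5, C=4 (length 18).
length: length 18 ✓
homopolymer run: longest run = 2 ✓
Tm: Tm = 2·9 + 4·9 = 54°C ✓

Meets all criteria.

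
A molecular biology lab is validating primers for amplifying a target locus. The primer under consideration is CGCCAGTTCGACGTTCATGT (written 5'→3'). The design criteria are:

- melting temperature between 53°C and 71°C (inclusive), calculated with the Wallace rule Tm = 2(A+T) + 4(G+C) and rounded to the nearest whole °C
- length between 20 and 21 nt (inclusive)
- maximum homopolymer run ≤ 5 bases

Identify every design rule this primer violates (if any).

Base counts: A=3, T=6, G=5, C=6 (length 20).
Tm: Tm = 2·9 + 4·11 = 62°C ✓
length: length 20 ✓
homopolymer run: longest run = 2 ✓

Meets all criteria.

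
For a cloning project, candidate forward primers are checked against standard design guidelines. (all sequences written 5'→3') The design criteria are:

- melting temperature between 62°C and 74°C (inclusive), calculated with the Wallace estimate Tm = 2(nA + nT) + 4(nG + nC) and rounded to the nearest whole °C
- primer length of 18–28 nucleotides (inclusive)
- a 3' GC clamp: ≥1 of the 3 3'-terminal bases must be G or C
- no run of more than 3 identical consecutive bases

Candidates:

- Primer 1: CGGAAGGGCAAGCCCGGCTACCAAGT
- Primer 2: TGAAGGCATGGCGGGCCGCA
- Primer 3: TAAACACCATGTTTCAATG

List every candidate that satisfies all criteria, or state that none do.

Primer 2 only.

Primer 1 (26 nt, A=7 T=2 G=9 C=8): Tm = 2·9 + 4·17 = 86°C, outside 62–74°C ✗; length 26 ✓; 3' end AGT has 1 G/C ✓; longest run = 3 ✓ — fails.
Primer 2 (20 nt, A=4 T=2 G=9 C=5): Tm = 2·6 + 4·14 = 68°C ✓; length 20 ✓; 3' end GCA has 2 G/C ✓; longest run = 3 ✓ — passes.
Primer 3 (19 nt, A=7 T=6 G=2 C=4): Tm = 2·13 + 4·6 = 50°C, outside 62–74°C ✗; length 19 ✓; 3' end ATG has 1 G/C ✓; longest run = 3 ✓ — fails.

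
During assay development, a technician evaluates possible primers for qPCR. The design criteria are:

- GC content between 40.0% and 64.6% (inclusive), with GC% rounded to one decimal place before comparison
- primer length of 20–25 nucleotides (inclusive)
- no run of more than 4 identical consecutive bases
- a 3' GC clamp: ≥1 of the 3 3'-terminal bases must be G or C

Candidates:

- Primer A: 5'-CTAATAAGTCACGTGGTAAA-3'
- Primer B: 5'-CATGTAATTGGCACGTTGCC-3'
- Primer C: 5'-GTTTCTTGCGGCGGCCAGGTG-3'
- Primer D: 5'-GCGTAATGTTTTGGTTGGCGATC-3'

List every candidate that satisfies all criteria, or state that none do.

Primer A (20 nt, A=8 T=5 G=4 C=3): GC 7/20 = 35.0%, outside 40.0–64.6% ✗; length 20 ✓; longest run = 3 ✓; 3' end AAA has 0 G/C, need ≥1 ✗ — fails.
Primer B (20 nt, A=4 T=6 G=5 C=5): GC 10/20 = 50.0% ✓; length 20 ✓; longest run = 2 ✓; 3' end GCC has 3 G/C ✓ — passes.
Primer C (21 nt, A=1 T=6 G=9 C=5): GC 14/21 = 66.7%, outside 40.0–64.6% ✗; length 21 ✓; longest run = 3 ✓; 3' end GTG has 2 G/C ✓ — fails.
Primer D (23 nt, A=3 T=9 G=8 C=3): GC 11/23 = 47.8% ✓; length 23 ✓; longest run = 4 ✓; 3' end ATC has 1 G/C ✓ — passes.

Primer B and Primer D.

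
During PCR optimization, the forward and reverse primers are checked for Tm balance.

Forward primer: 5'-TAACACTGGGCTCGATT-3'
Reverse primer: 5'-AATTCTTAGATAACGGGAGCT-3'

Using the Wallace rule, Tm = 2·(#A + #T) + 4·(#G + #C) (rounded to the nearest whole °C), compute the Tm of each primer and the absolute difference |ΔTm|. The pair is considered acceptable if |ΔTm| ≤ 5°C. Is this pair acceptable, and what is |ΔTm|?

|ΔTm| = 8°C; the pair is not acceptable.

Forward: A=4 T=5 G=4 C=4 → Tm = 2·9 + 4·8 = 50°C.
Reverse: A=7 T=6 G=5 C=3 → Tm = 2·13 + 4·8 = 58°C.
|ΔTm| = |50 − 58| = 8°C, > 5°C.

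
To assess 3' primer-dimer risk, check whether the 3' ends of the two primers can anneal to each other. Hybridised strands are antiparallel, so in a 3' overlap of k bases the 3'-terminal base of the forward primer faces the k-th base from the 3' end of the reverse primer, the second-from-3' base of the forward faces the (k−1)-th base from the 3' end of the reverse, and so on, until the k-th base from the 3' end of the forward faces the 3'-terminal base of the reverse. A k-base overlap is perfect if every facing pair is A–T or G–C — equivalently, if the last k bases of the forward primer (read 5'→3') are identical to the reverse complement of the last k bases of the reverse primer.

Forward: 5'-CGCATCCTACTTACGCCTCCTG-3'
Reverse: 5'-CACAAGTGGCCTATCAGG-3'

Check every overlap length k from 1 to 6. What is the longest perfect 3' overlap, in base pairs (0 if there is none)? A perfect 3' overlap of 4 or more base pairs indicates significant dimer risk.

Last 6 bases (5'→3') — forward …CTCCTG, reverse …ATCAGG.
Reverse complement of the reverse primer's last 6 bases: CCTGAT; its first k bases are the reverse complement of the reverse primer's last k bases, so a perfect k-base overlap needs the forward primer's last k bases to equal them.
Comparing (forward last k vs required): k=1: G vs C ✗; k=2: TG vs CC ✗; k=3: CTG vs CCT ✗; k=4: CCTG vs CCTG ✓; k=5: TCCTG vs CCTGA ✗; k=6: CTCCTG vs CCTGAT ✗.
Only k = 4 is perfect, so the longest perfect 3' overlap is 4.

Longest perfect overlap: 4 complementary base pairs; significant dimer risk (threshold 4).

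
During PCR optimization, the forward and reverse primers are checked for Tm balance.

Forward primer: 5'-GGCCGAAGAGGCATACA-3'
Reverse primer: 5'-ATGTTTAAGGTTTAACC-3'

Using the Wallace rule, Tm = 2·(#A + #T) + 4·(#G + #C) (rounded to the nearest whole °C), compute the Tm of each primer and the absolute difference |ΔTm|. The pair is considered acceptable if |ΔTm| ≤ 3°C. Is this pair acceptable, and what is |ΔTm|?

|ΔTm| = 10°C; the pair is not acceptable.

Forward: A=6 T=1 G=6 C=4 → Tm = 2·7 + 4·10 = 54°C.
Reverse: A=5 T=7 G=3 C=2 → Tm = 2·12 + 4·5 = 44°C.
|ΔTm| = |54 − 44| = 10°C, > 3°C.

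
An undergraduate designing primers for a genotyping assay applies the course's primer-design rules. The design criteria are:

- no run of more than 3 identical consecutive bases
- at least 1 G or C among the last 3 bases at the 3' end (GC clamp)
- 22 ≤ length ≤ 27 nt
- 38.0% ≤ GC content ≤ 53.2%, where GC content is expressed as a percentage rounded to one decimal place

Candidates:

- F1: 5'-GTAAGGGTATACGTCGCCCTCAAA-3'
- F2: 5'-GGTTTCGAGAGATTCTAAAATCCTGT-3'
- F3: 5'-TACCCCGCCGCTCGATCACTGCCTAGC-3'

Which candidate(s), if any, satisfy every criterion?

None of the candidates satisfy all criteria.

F1 (24 nt, A=7 T=5 G=6 C=6): longest run = 3 ✓; 3' end AAA has 0 G/C, need ≥1 ✗; length 24 ✓; GC 12/24 = 50.0% ✓ — fails.
F2 (26 nt, A=7 T=9 G=6 C=4): longest run = 4, exceeds 3 ✗; 3' end TGT has 1 G/C ✓; length 26 ✓; GC 10/26 = 38.5% ✓ — fails.
F3 (27 nt, A=4 T=5 G=5 C=13): longest run = 4, exceeds 3 ✗; 3' end AGC has 2 G/C ✓; length 27 ✓; GC 18/27 = 66.7%, outside 38.0–53.2% ✗ — fails.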